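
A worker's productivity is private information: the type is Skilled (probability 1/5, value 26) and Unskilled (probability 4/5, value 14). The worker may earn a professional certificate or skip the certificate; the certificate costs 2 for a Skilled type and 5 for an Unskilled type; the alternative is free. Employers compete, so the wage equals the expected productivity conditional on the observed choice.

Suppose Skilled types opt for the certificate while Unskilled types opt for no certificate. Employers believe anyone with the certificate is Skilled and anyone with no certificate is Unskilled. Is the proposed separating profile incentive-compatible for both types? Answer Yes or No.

No

Under these beliefs, the certificate earns wage 26 and no certificate earns wage 14.
Skilled: the certificate nets 26 − 2 = 24; no certificate nets 14. Skilled prefers the certificate.
Unskilled: the certificate nets 26 − 5 = 21; no certificate nets 14. Unskilled would deviate to the certificate.
Unskilled has a profitable deviation, so the profile is not an equilibrium.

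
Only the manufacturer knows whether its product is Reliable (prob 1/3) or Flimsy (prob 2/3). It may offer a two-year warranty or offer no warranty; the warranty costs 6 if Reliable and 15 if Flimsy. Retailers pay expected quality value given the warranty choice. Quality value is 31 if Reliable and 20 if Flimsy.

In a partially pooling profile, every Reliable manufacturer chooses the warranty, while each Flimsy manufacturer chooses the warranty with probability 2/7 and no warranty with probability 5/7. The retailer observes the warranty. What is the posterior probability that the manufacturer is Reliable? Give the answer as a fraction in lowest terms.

P(the warranty) = (1/3)·1 + (2/3)·(2/7) = 11/21.
By Bayes' rule, P(Reliable | the warranty) = (1/3) / (11/21) = 7/11.

7/11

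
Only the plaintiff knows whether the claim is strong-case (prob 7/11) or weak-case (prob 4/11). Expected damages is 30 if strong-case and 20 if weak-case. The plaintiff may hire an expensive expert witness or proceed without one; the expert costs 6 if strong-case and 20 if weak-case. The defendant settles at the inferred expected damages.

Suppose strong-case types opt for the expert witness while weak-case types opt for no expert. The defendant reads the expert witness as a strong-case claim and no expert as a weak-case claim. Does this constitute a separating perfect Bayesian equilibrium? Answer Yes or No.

Under these beliefs, the expert witness earns settlement 30 and no expert earns settlement 20.
strong-case: the expert witness nets 30 − 6 = 24; no expert nets 20. strong-case prefers the expert witness.
weak-case: the expert witness nets 30 − 20 = 10; no expert nets 20. weak-case prefers no expert.
Neither type deviates, so the separating profile is an equilibrium.

Yes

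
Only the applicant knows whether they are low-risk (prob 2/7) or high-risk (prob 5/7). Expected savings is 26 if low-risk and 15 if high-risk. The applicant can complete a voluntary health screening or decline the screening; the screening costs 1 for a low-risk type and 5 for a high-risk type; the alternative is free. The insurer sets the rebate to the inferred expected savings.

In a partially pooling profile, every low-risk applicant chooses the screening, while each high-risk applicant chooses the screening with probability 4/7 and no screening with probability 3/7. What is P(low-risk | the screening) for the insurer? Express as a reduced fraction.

P(the screening) = (2/7)·1 + (5/7)·(4/7) = 34/49.
By Bayes' rule, P(low-risk | the screening) = (2/7) / (34/49) = 7/17.

7/17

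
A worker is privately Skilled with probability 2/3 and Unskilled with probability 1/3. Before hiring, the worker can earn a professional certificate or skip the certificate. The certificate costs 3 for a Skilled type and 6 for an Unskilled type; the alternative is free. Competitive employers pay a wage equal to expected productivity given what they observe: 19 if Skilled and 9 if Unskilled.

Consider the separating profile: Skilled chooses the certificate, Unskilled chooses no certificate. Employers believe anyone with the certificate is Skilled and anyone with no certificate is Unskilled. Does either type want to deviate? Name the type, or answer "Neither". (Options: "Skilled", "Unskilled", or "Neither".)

Unskilled

The certificate pays 19; no certificate pays 9.
Skilled: assigned the certificate, nets 19 − 3 = 16; deviating to no certificate nets 9.
Unskilled: assigned no certificate, nets 9; deviating to the certificate nets 19 − 6 = 13.
The Unskilled type gains 4 by deviating.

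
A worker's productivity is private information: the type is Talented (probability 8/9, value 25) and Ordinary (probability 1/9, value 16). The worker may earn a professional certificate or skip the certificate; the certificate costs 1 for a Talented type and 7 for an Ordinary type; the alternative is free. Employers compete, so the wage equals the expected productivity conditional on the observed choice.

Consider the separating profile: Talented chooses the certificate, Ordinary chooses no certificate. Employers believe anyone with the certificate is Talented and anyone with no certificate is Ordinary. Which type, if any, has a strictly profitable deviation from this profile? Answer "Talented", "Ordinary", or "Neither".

Ordinary

The certificate pays 25; no certificate pays 16.
Talented: assigned the certificate, nets 25 − 1 = 24; deviating to no certificate nets 16.
Ordinary: assigned no certificate, nets 16; deviating to the certificate nets 25 − 7 = 18.
The Ordinary type gains 2 by deviating.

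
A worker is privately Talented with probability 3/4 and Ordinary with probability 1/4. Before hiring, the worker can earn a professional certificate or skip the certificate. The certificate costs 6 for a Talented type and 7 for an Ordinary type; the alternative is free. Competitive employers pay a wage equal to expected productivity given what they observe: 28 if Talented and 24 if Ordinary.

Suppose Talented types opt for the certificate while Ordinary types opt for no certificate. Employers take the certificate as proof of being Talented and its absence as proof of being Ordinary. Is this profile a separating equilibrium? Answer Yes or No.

Under these beliefs, the certificate earns wage 28 and no certificate earns wage 24.
Talented: the certificate nets 28 − 6 = 22; no certificate nets 24. Talented would deviate to no certificate.
Ordinary: the certificate nets 28 − 7 = 21; no certificate nets 24. Ordinary prefers no certificate.
Talented has a profitable deviation, so the profile is not an equilibrium.

No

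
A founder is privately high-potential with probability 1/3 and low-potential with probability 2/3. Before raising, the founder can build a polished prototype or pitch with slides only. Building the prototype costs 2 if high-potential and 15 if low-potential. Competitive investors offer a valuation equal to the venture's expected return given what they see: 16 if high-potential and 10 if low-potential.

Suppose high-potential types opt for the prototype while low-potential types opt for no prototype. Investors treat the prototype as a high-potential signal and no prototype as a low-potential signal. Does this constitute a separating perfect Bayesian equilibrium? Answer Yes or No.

Yes

Under these beliefs, the prototype earns valuation 16 and no prototype earns valuation 10.
high-potential: the prototype nets 16 − 2 = 14; no prototype nets 10. high-potential prefers the prototype.
low-potential: the prototype nets 16 − 15 = 1; no prototype nets 10. low-potential prefers no prototype.
Neither type deviates, so the separating profile is an equilibrium.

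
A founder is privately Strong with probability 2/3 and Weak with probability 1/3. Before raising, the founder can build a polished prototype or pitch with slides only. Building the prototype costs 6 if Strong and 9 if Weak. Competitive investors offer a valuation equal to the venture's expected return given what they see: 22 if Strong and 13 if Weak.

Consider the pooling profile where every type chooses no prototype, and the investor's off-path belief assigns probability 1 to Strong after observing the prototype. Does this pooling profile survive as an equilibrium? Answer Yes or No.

Yes

On path, the investor holds the prior and pays 2/3·22 + 1/3·13 = 19. Off path (the prototype), believing Strong, it pays 22.
Strong: no prototype nets 19; the prototype nets 22 − 6 = 16. Strong stays.
Weak: no prototype nets 19; the prototype nets 22 − 9 = 13. Weak stays.
No type deviates, so pooling is sustained.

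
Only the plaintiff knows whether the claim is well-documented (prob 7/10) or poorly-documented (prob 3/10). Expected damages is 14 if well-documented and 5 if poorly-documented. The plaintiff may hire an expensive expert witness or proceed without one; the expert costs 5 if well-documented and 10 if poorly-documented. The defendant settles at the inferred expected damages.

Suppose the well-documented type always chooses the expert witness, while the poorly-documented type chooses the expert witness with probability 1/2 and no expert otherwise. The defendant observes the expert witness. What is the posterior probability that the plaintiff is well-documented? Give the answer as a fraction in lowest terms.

P(the expert witness) = (7/10)·1 + (3/10)·(1/2) = 17/20.
By Bayes' rule, P(well-documented | the expert witness) = (7/10) / (17/20) = 14/17.

14/17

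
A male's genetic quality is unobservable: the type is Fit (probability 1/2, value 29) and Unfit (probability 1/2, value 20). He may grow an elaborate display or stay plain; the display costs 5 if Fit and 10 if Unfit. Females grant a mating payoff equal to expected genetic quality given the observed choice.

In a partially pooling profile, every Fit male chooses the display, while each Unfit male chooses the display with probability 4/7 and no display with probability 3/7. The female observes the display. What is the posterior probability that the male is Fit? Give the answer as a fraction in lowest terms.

7/11

P(the display) = (1/2)·1 + (1/2)·(4/7) = 11/14.
By Bayes' rule, P(Fit | the display) = (1/2) / (11/14) = 7/11.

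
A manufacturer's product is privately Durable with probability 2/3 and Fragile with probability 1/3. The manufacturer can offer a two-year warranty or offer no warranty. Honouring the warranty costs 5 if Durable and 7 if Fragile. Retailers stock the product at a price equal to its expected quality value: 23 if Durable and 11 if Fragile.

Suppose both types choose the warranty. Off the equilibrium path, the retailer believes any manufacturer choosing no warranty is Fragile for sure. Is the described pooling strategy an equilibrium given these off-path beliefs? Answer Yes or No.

Yes

On path, the retailer holds the prior and pays 2/3·23 + 1/3·11 = 19. Off path (no warranty), believing Fragile, it pays 11.
Durable: the warranty nets 19 − 5 = 14; no warranty nets 11. Durable stays.
Fragile: the warranty nets 19 − 7 = 12; no warranty nets 11. Fragile stays.
No type deviates, so pooling is sustained.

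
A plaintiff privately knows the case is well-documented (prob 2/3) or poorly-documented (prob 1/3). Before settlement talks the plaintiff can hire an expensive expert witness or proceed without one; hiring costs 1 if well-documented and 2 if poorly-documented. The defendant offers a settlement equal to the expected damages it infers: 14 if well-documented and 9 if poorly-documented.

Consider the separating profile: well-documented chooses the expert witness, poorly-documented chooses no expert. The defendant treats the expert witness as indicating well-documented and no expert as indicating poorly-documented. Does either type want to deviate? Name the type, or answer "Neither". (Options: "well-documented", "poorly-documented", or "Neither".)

poorly-documented

The expert witness pays 14; no expert pays 9.
well-documented: assigned the expert witness, nets 14 − 1 = 13; deviating to no expert nets 9.
poorly-documented: assigned no expert, nets 9; deviating to the expert witness nets 14 − 2 = 12.
The poorly-documented type gains 3 by deviating.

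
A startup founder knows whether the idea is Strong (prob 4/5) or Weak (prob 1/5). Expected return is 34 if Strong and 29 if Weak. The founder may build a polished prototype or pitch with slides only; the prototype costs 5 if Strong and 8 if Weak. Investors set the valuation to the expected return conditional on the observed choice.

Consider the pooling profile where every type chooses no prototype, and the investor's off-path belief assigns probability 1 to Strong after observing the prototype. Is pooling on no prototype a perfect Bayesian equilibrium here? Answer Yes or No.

On path, the investor holds the prior and pays 4/5·34 + 1/5·29 = 33. Off path (the prototype), believing Strong, it pays 34.
Strong: no prototype nets 33; the prototype nets 34 − 5 = 29. Strong stays.
Weak: no prototype nets 33; the prototype nets 34 − 8 = 26. Weak stays.
No type deviates, so pooling is sustained.

Yes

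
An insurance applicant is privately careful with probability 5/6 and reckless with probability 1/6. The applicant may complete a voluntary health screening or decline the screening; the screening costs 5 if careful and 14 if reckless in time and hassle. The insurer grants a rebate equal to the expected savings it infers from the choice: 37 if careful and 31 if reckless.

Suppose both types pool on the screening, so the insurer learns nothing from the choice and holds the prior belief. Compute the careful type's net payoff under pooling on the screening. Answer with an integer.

31

Pooled rebate = 5/6·37 + 1/6·31 = 36.
careful pays cost 5 for the screening, so net payoff = 36 − 5 = 31.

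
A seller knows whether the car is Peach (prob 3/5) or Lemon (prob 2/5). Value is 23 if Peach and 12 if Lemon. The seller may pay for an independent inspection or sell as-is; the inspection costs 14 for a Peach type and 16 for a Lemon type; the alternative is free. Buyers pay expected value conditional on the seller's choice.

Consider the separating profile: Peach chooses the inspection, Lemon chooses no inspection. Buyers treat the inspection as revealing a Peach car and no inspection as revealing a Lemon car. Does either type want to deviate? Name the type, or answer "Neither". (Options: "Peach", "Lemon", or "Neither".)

The inspection pays 23; no inspection pays 12.
Peach: assigned the inspection, nets 23 − 14 = 9; deviating to no inspection nets 12.
Lemon: assigned no inspection, nets 12; deviating to the inspection nets 23 − 16 = 7.
The Peach type gains 3 by deviating.

Peach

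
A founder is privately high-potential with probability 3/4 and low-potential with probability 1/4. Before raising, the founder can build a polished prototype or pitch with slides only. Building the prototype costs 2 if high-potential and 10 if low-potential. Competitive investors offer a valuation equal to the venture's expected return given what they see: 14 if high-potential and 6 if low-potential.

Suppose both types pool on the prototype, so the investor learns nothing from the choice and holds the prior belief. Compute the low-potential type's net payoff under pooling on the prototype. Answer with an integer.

2

Pooled valuation = 3/4·14 + 1/4·6 = 12.
low-potential pays cost 10 for the prototype, so net payoff = 12 − 10 = 2.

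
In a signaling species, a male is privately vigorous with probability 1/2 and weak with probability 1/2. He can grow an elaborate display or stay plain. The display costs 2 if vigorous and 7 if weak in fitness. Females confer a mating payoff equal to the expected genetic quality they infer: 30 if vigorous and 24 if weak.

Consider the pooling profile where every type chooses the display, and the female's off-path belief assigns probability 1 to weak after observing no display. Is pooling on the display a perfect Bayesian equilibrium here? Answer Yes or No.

No

On path, the female holds the prior and pays 1/2·30 + 1/2·24 = 27. Off path (no display), believing weak, it pays 24.
vigorous: the display nets 27 − 2 = 25; no display nets 24. vigorous stays.
weak: the display nets 27 − 7 = 20; no display nets 24. weak would deviate.
A type deviates, so pooling fails.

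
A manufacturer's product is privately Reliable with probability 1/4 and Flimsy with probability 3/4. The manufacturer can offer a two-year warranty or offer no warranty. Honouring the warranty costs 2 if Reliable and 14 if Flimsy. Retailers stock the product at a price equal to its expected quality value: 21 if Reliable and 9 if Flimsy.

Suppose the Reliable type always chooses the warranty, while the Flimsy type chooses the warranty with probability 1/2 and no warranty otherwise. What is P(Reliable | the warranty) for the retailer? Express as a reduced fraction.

2/5

P(the warranty) = (1/4)·1 + (3/4)·(1/2) = 5/8.
By Bayes' rule, P(Reliable | the warranty) = (1/4) / (5/8) = 2/5.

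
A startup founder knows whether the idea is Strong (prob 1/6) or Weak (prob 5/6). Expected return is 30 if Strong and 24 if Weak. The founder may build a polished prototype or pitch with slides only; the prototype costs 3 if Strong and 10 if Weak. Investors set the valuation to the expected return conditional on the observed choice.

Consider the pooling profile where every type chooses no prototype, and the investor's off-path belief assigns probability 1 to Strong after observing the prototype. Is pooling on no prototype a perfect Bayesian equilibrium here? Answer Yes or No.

No

On path, the investor holds the prior and pays 1/6·30 + 5/6·24 = 25. Off path (the prototype), believing Strong, it pays 30.
Strong: no prototype nets 25; the prototype nets 30 − 3 = 27. Strong would deviate.
Weak: no prototype nets 25; the prototype nets 30 − 10 = 20. Weak stays.
A type deviates, so pooling fails.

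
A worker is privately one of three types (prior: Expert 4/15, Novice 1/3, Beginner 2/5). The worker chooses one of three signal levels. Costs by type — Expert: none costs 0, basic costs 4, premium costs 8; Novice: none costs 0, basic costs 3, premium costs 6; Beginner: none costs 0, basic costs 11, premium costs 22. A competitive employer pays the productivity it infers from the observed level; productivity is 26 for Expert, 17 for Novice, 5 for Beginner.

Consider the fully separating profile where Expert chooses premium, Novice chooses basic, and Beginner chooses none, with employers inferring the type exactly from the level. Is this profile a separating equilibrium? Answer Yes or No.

Separating wages: premium → 26, basic → 17, none → 5.
Expert (assigned premium): none: 5 − 0 = 5; basic: 17 − 4 = 13; premium: 26 − 8 = 18. Expert stays.
Novice (assigned basic): none: 5 − 0 = 5; basic: 17 − 3 = 14; premium: 26 − 6 = 20. Novice prefers premium.
Beginner (assigned none): none: 5 − 0 = 5; basic: 17 − 11 = 6; premium: 26 − 22 = 4. Beginner prefers basic.
At least one type deviates; the separating profile fails.

No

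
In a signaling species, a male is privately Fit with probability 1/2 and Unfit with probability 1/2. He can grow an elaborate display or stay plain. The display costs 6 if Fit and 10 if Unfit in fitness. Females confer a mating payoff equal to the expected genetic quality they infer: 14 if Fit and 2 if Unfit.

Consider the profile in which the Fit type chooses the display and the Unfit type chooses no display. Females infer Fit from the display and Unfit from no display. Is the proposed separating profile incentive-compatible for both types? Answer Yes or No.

No

Under these beliefs, the display earns mating payoff 14 and no display earns mating payoff 2.
Fit: the display nets 14 − 6 = 8; no display nets 2. Fit prefers the display.
Unfit: the display nets 14 − 10 = 4; no display nets 2. Unfit would deviate to the display.
Unfit has a profitable deviation, so the profile is not an equilibrium.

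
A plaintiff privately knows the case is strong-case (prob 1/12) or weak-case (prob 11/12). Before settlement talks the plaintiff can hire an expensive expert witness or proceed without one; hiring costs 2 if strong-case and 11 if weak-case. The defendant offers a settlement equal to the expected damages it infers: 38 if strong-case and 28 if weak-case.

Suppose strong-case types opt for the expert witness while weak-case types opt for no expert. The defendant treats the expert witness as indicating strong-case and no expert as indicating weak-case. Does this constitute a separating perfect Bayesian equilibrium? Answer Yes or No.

Yes

Under these beliefs, the expert witness earns settlement 38 and no expert earns settlement 28.
strong-case: the expert witness nets 38 − 2 = 36; no expert nets 28. strong-case prefers the expert witness.
weak-case: the expert witness nets 38 − 11 = 27; no expert nets 28. weak-case prefers no expert.
Neither type deviates, so the separating profile is an equilibrium.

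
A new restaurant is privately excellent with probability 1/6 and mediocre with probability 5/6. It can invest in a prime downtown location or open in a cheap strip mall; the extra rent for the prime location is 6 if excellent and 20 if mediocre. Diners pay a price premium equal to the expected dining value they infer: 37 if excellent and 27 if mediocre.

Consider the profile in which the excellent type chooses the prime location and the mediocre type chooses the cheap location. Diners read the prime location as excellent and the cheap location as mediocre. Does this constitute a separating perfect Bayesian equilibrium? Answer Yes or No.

Yes

Under these beliefs, the prime location earns price premium 37 and the cheap location earns price premium 27.
excellent: the prime location nets 37 − 6 = 31; the cheap location nets 27. excellent prefers the prime location.
mediocre: the prime location nets 37 − 20 = 17; the cheap location nets 27. mediocre prefers the cheap location.
Neither type deviates, so the separating profile is an equilibrium.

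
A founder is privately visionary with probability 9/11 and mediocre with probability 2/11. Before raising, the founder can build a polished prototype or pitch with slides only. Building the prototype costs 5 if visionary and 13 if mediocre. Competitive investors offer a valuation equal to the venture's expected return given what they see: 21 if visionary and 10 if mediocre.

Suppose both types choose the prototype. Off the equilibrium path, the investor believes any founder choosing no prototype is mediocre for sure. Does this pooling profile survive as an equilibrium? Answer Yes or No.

No

On path, the investor holds the prior and pays 9/11·21 + 2/11·10 = 19. Off path (no prototype), believing mediocre, it pays 10.
visionary: the prototype nets 19 − 5 = 14; no prototype nets 10. visionary stays.
mediocre: the prototype nets 19 − 13 = 6; no prototype nets 10. mediocre would deviate.
A type deviates, so pooling fails.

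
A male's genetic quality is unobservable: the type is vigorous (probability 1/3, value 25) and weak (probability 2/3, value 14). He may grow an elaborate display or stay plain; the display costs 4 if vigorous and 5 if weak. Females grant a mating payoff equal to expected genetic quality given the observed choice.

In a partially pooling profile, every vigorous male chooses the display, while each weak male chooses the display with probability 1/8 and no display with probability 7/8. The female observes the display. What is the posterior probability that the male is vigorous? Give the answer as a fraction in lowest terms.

P(the display) = (1/3)·1 + (2/3)·(1/8) = 5/12.
By Bayes' rule, P(vigorous | the display) = (1/3) / (5/12) = 4/5.

4/5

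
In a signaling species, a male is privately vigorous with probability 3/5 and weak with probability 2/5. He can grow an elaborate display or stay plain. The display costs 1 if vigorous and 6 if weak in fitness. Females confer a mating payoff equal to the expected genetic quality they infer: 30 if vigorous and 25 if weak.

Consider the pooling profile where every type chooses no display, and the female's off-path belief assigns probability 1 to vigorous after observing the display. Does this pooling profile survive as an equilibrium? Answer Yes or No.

No

On path, the female holds the prior and pays 3/5·30 + 2/5·25 = 28. Off path (the display), believing vigorous, it pays 30.
vigorous: no display nets 28; the display nets 30 − 1 = 29. vigorous would deviate.
weak: no display nets 28; the display nets 30 − 6 = 24. weak stays.
A type deviates, so pooling fails.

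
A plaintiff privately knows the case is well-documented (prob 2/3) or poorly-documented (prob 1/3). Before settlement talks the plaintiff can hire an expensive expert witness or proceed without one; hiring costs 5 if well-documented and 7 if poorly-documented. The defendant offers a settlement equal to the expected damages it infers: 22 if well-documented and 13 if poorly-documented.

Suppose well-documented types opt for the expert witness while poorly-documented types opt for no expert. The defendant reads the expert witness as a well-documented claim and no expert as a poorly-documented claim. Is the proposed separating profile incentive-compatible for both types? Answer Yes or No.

Under these beliefs, the expert witness earns settlement 22 and no expert earns settlement 13.
well-documented: the expert witness nets 22 − 5 = 17; no expert nets 13. well-documented prefers the expert witness.
poorly-documented: the expert witness nets 22 − 7 = 15; no expert nets 13. poorly-documented would deviate to the expert witness.
poorly-documented has a profitable deviation, so the profile is not an equilibrium.

No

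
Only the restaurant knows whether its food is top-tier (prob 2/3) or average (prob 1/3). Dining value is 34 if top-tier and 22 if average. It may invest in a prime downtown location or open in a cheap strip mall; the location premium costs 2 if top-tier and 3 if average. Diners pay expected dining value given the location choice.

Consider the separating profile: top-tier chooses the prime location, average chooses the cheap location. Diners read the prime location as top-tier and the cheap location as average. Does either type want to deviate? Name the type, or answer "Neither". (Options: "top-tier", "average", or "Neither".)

The prime location pays 34; the cheap location pays 22.
top-tier: assigned the prime location, nets 34 − 2 = 32; deviating to the cheap location nets 22.
average: assigned the cheap location, nets 22; deviating to the prime location nets 34 − 3 = 31.
The average type gains 9 by deviating.

average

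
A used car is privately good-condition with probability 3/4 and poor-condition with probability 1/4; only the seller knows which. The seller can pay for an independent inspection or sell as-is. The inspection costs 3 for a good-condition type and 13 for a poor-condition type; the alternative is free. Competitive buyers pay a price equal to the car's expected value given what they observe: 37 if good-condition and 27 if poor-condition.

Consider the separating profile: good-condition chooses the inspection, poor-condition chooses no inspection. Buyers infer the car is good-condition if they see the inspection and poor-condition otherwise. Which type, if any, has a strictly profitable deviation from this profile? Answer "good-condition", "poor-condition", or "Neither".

Neither

The inspection pays 37; no inspection pays 27.
good-condition: assigned the inspection, nets 37 − 3 = 34; deviating to no inspection nets 27.
poor-condition: assigned no inspection, nets 27; deviating to the inspection nets 37 − 13 = 24.
Both types strictly prefer their assigned action; no profitable deviation.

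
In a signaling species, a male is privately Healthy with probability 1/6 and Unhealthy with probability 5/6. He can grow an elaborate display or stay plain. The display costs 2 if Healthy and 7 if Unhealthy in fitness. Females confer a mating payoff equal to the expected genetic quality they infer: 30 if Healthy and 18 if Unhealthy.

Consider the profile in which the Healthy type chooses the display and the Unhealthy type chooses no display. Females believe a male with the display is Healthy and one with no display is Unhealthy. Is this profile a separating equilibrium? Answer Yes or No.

Under these beliefs, the display earns mating payoff 30 and no display earns mating payoff 18.
Healthy: the display nets 30 − 2 = 28; no display nets 18. Healthy prefers the display.
Unhealthy: the display nets 30 − 7 = 23; no display nets 18. Unhealthy would deviate to the display.
Unhealthy has a profitable deviation, so the profile is not an equilibrium.

No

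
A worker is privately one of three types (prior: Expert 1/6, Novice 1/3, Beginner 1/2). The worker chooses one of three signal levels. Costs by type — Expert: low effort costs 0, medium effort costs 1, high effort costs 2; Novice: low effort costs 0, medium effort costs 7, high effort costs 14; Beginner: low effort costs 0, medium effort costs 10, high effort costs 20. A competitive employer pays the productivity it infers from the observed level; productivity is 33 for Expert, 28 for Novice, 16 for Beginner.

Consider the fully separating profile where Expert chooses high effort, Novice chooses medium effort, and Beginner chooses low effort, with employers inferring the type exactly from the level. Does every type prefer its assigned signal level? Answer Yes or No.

No

Separating wages: high effort → 33, medium effort → 28, low effort → 16.
Expert (assigned high effort): low effort: 16 − 0 = 16; medium effort: 28 − 1 = 27; high effort: 33 − 2 = 31. Expert stays.
Novice (assigned medium effort): low effort: 16 − 0 = 16; medium effort: 28 − 7 = 21; high effort: 33 − 14 = 19. Novice stays.
Beginner (assigned low effort): low effort: 16 − 0 = 16; medium effort: 28 − 10 = 18; high effort: 33 − 20 = 13. Beginner prefers medium effort.
At least one type deviates; the separating profile fails.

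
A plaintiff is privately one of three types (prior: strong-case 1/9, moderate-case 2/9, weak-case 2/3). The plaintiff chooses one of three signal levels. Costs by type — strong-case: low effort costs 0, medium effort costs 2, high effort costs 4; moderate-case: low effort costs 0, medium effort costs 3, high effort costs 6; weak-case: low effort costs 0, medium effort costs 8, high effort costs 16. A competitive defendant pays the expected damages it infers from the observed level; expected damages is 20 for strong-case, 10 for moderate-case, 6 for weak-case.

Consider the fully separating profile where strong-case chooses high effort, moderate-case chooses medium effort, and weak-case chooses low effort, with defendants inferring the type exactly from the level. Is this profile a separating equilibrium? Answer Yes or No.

No

Separating settlements: high effort → 20, medium effort → 10, low effort → 6.
strong-case (assigned high effort): low effort: 6 − 0 = 6; medium effort: 10 − 2 = 8; high effort: 20 − 4 = 16. strong-case stays.
moderate-case (assigned medium effort): low effort: 6 − 0 = 6; medium effort: 10 − 3 = 7; high effort: 20 − 6 = 14. moderate-case prefers high effort.
weak-case (assigned low effort): low effort: 6 − 0 = 6; medium effort: 10 − 8 = 2; high effort: 20 − 16 = 4. weak-case stays.
At least one type deviates; the separating profile fails.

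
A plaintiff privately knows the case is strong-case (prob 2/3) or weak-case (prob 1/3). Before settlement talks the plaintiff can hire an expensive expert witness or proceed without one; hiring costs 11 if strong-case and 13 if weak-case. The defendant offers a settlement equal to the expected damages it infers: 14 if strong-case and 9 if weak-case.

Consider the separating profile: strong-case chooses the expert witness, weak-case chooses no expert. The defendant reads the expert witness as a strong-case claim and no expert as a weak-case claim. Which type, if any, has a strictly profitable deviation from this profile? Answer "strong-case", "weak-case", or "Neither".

strong-case

The expert witness pays 14; no expert pays 9.
strong-case: assigned the expert witness, nets 14 − 11 = 3; deviating to no expert nets 9.
weak-case: assigned no expert, nets 9; deviating to the expert witness nets 14 − 13 = 1.
The strong-case type gains 6 by deviating.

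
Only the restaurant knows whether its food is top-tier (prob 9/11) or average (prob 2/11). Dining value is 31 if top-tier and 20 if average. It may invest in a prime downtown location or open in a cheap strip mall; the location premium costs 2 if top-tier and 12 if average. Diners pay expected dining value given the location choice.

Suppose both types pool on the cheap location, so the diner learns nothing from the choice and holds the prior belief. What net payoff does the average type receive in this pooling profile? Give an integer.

29

Pooled price premium = 9/11·31 + 2/11·20 = 29.
average pays no cost for the cheap location, so net payoff = 29.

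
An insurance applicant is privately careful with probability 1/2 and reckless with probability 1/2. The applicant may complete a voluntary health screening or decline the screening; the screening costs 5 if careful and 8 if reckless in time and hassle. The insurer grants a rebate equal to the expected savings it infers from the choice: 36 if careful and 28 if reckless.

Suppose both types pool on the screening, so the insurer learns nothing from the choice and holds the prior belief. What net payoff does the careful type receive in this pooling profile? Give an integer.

27

Pooled rebate = 1/2·36 + 1/2·28 = 32.
careful pays cost 5 for the screening, so net payoff = 32 − 5 = 27.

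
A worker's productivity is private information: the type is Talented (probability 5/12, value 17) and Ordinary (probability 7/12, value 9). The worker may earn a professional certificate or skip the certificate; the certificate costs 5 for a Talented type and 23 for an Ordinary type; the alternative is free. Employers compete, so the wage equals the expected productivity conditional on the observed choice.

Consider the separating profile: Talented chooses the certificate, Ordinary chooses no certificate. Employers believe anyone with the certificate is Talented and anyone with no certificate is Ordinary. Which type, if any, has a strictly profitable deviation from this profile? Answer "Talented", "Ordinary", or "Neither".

The certificate pays 17; no certificate pays 9.
Talented: assigned the certificate, nets 17 − 5 = 12; deviating to no certificate nets 9.
Ordinary: assigned no certificate, nets 9; deviating to the certificate nets 17 − 23 = -6.
Both types strictly prefer their assigned action; no profitable deviation.

Neither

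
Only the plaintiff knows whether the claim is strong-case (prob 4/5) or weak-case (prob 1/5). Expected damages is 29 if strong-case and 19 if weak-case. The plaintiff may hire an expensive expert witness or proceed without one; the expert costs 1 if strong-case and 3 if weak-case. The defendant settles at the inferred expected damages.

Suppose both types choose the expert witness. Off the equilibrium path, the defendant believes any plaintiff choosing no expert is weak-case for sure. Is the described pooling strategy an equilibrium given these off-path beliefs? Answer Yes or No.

On path, the defendant holds the prior and pays 4/5·29 + 1/5·19 = 27. Off path (no expert), believing weak-case, it pays 19.
strong-case: the expert witness nets 27 − 1 = 26; no expert nets 19. strong-case stays.
weak-case: the expert witness nets 27 − 3 = 24; no expert nets 19. weak-case stays.
No type deviates, so pooling is sustained.

Yes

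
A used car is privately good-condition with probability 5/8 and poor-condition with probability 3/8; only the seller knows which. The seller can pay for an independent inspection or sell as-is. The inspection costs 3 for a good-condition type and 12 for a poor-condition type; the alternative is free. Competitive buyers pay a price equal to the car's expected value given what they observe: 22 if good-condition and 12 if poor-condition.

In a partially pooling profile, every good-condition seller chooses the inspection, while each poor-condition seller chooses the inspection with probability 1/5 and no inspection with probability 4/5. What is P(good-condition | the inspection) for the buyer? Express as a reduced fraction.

25/28

P(the inspection) = (5/8)·1 + (3/8)·(1/5) = 7/10.
By Bayes' rule, P(good-condition | the inspection) = (5/8) / (7/10) = 25/28.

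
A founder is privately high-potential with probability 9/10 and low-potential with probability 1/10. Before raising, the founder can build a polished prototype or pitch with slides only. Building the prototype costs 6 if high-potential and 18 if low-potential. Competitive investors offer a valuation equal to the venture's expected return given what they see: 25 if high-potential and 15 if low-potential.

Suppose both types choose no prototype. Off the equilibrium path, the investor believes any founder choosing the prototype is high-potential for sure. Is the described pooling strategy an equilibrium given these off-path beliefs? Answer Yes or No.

On path, the investor holds the prior and pays 9/10·25 + 1/10·15 = 24. Off path (the prototype), believing high-potential, it pays 25.
high-potential: no prototype nets 24; the prototype nets 25 − 6 = 19. high-potential stays.
low-potential: no prototype nets 24; the prototype nets 25 − 18 = 7. low-potential stays.
No type deviates, so pooling is sustained.

Yes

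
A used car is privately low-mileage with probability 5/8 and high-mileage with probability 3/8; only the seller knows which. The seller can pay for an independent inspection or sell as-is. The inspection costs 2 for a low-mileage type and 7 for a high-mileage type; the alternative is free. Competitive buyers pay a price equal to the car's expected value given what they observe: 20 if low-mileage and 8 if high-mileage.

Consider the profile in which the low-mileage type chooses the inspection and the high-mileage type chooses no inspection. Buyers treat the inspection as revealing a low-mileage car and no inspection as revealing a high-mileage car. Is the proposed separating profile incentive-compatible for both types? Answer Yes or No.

Under these beliefs, the inspection earns price 20 and no inspection earns price 8.
low-mileage: the inspection nets 20 − 2 = 18; no inspection nets 8. low-mileage prefers the inspection.
high-mileage: the inspection nets 20 − 7 = 13; no inspection nets 8. high-mileage would deviate to the inspection.
high-mileage has a profitable deviation, so the profile is not an equilibrium.

No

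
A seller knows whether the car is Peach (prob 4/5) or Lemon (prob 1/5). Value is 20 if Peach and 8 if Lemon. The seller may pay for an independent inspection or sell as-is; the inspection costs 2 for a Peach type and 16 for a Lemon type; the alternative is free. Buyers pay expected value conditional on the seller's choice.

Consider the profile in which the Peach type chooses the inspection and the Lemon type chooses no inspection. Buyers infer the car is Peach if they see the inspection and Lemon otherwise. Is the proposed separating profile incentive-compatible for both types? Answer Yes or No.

Under these beliefs, the inspection earns price 20 and no inspection earns price 8.
Peach: the inspection nets 20 − 2 = 18; no inspection nets 8. Peach prefers the inspection.
Lemon: the inspection nets 20 − 16 = 4; no inspection nets 8. Lemon prefers no inspection.
Neither type deviates, so the separating profile is an equilibrium.

Yes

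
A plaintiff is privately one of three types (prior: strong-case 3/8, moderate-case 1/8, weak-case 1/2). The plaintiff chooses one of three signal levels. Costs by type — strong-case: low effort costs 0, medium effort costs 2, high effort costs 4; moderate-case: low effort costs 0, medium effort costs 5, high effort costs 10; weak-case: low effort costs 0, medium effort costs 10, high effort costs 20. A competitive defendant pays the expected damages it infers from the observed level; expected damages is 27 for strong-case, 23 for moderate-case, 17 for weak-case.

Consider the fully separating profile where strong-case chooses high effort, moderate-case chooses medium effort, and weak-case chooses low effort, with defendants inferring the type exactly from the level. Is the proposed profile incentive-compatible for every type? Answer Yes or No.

Yes

Separating settlements: high effort → 27, medium effort → 23, low effort → 17.
strong-case (assigned high effort): low effort: 17 − 0 = 17; medium effort: 23 − 2 = 21; high effort: 27 − 4 = 23. strong-case stays.
moderate-case (assigned medium effort): low effort: 17 − 0 = 17; medium effort: 23 − 5 = 18; high effort: 27 − 10 = 17. moderate-case stays.
weak-case (assigned low effort): low effort: 17 − 0 = 17; medium effort: 23 − 10 = 13; high effort: 27 − 20 = 7. weak-case stays.
Every type prefers its assigned level; separation holds.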